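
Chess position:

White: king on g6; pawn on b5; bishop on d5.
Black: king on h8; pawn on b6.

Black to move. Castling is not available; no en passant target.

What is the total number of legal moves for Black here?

Black to move; king on h8.
In check: no.
Legal moves: none.
Count: 0.

0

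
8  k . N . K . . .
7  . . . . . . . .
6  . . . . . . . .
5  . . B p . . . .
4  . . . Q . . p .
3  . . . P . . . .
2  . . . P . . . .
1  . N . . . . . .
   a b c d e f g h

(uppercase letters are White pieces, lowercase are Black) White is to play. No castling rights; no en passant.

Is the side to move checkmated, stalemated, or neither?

White to move; white king on e8.
In check: no.
Legal moves for White include: Kf8, Kd8, Kf7, Ke7, Kd7, Ne7, Na7, Nd6, Nb6+, Bf8, Be7, Ba7, Bd6, Bb6, Bb4, Ba3, Qh8, Qg7, ... (list truncated; more exist).
White has legal moves and is not in check → neither.

neither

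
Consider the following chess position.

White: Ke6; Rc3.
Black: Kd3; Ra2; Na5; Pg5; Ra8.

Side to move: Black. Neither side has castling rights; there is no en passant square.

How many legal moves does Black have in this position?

Black to move; king on d3.
In check: yes, from the white rook on c3.
Legal moves: Ke4, Kd4, Kxc3, Ke2, Kd2.
Count: 5.

5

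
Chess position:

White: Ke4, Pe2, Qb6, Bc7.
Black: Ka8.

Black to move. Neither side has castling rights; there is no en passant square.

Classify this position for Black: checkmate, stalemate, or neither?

stalemate

Black to move; black king on a8.
In check: no.
King squares — a7: attacked by Qb6; b7: attacked by Qb6; b8: attacked by Qb6.
Legal moves for Black: none.
Not in check and no legal moves → stalemate.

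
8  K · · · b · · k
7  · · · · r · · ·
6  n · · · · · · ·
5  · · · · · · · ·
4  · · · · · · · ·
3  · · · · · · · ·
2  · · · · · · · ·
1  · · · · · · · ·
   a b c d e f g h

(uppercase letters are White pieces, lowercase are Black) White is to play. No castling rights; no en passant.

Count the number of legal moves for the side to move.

0

White to move; king on a8.
In check: no.
Legal moves: none.
Count: 0.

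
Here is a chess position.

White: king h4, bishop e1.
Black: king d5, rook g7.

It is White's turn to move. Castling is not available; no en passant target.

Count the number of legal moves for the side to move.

White to move; king on h4.
In check: no.
Legal moves: Kh5, Kh3, Ba5, Bb4, Bg3, Bc3, Bf2, Bd2.
Count: 8.

8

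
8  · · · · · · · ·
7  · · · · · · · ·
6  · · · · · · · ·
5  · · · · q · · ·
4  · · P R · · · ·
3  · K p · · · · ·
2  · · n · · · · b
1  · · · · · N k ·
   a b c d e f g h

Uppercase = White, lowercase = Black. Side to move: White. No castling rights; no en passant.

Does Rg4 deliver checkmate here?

no

After Rg4: black king on g1; in check: yes, from the white rook on g4.
Black has 5 legal replies: Kf2, Kh1, Kxf1, Qg3, Bg3.
In check but a legal move exists → not checkmate.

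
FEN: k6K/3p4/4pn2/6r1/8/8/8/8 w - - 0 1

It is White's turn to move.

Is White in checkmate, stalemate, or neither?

stalemate

White to move; white king on h8.
In check: no.
King squares — g7: attacked by Rg5; h7: attacked by Nf6; g8: attacked by Rg5.
Legal moves for White: none.
Not in check and no legal moves → stalemate.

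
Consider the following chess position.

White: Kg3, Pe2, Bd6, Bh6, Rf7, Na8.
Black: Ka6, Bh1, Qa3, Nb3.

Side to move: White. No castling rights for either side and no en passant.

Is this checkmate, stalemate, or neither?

White to move; white king on g3.
In check: no.
Legal moves for White include: Nc7+, Nb6, Rf8, Rh7, Rg7, Re7, Rd7, Rc7, Rb7, Ra7+, Rf6, Rf5, Rf4, Rf3, Rf2, Rf1, Bhf8, Bg7, ... (list truncated; more exist).
White has legal moves and is not in check → neither.

neither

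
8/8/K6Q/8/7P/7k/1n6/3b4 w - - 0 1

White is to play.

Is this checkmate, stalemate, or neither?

neither

White to move; white king on a6.
In check: no.
Legal moves for White include: Qh8, Qf8, Qh7, Qg7, Qg6, Qf6, Qe6+, Qd6, Qc6, Qb6, Qh5, Qg5, Qf4, Qe3+, Qd2, Qc1, Kb7, Ka7, ... (list truncated; more exist).
White has legal moves and is not in check → neither.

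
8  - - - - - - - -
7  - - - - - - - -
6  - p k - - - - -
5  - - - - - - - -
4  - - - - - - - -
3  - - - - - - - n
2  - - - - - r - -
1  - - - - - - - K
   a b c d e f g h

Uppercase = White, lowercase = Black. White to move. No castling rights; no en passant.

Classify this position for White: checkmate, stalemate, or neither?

White to move; white king on h1.
In check: no.
King squares — g1: attacked by Nh3; g2: attacked by Rf2; h2: attacked by Rf2.
Legal moves for White: none.
Not in check and no legal moves → stalemate.

stalemate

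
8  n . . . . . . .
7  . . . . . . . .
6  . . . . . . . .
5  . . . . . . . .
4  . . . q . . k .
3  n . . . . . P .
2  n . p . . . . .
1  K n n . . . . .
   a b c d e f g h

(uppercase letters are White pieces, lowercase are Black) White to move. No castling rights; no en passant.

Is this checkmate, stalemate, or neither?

White to move; white king on a1.
In check: yes, from the black queen on d4.
King squares — b1: attacked by Pc2; a2: attacked by Nc1; b2: attacked by Qd4.
Legal moves for White: none.
In check with no legal moves → checkmate.

checkmate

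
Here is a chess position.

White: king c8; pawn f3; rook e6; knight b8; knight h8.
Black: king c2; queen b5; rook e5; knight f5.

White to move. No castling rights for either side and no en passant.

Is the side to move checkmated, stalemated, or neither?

neither

White to move; white king on c8.
In check: no.
Legal moves for White: Nf7, Ng6, Kd8, Kc7, Nd7, Nc6, Na6, Re8, Re7, Rh6, Rg6, Rf6, Rd6, Rc6+, Rb6, Ra6, Rxe5, f4.
White has 18 legal moves and is not in check → neither.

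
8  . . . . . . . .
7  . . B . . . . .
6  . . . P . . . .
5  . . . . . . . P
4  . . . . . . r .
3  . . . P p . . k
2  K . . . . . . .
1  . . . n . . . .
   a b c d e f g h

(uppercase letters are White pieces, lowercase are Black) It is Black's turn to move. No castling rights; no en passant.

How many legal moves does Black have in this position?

Black to move; king on h3.
In check: no.
Legal moves: Rg8, Rg7, Rg6, Rg5, Rh4, Rf4, Re4, Rd4, Rc4, Rb4, Ra4+, Rg3, Rg2+, Rg1, Kh4, Kg3, Kh2, Kg2, Nc3+, Nf2, Nb2, e2.
Count: 22.

22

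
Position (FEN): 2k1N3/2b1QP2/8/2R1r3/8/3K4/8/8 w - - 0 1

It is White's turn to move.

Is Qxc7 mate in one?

yes

After Qxc7: black king on c8; in check: yes, from the white queen on c7.
King squares — b7: attacked by Qc7; c7: attacked by Rc5; d7: attacked by Qc7; b8: attacked by Qc7; d8: attacked by Qc7.
Black has no legal moves → checkmate.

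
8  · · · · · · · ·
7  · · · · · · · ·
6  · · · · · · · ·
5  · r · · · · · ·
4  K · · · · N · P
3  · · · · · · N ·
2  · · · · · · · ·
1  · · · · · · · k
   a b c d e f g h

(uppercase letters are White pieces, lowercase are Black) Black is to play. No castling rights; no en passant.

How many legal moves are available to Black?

Black to move; king on h1.
In check: yes, from the white knight on g3.
Legal moves: Kh2, Kg1.
Count: 2.

2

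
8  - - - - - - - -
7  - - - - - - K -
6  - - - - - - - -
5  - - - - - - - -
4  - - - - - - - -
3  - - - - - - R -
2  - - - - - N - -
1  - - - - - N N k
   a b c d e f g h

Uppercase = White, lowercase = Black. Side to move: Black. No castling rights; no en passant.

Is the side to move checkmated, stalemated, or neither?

checkmate

Black to move; black king on h1.
In check: yes, from the white knight on f2.
King squares — g1: attacked by Rg3; g2: attacked by Rg3; h2: attacked by Nf1.
Legal moves for Black: none.
In check with no legal moves → checkmate.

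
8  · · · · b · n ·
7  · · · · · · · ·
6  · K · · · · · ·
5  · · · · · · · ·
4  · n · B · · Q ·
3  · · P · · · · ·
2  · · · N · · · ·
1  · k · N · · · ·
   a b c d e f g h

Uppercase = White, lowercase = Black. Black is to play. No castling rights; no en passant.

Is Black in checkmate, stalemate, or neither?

neither

Black to move; black king on b1.
In check: yes, from the white knight on d2.
King squares — a1: available; c1: available; a2: available; b2: attacked by Nd1; c2: available.
Legal moves for Black: Kc2, Ka2, Kc1, Ka1.
Black is in check but has 4 legal moves → neither.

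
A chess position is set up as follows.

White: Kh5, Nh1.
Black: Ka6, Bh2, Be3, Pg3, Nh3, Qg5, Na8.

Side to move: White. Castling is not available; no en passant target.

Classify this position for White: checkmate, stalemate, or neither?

White to move; white king on h5.
In check: yes, from the black queen on g5.
King squares — g4: attacked by Qg5; h4: attacked by Qg5; g5: attacked by Be3; g6: attacked by Qg5; h6: attacked by Qg5.
Legal moves for White: none.
In check with no legal moves → checkmate.

checkmate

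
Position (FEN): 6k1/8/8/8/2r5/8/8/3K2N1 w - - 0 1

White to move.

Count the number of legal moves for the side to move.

6

White to move; king on d1.
In check: no.
Legal moves: Nh3, Nf3, Ne2, Ke2, Kd2, Ke1.
Count: 6.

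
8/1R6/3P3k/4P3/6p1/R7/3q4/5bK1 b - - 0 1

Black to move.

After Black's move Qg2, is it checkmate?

yes

After Qg2: white king on g1; in check: yes, from the black queen on g2.
King squares — f1: attacked by Qg2; h1: attacked by Qg2; f2: attacked by Qg2; g2: attacked by Bf1; h2: attacked by Qg2.
White has no legal moves → checkmate.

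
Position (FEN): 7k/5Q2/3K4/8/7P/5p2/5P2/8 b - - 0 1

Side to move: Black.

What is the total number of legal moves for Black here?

0

Black to move; king on h8.
In check: no.
Legal moves: none.
Count: 0.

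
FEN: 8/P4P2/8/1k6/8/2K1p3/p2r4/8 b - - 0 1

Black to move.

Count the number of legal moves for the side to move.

24

Black to move; king on b5.
In check: no.
Legal moves: Kc6, Kb6, Ka6, Kc5, Ka5, Ka4, Rd8, Rd7, Rd6, Rd5, Rd4, Rd3+, Rh2, Rg2, Rf2, Re2, Rc2+, Rb2, Rd1, e2, a1=Q+, a1=R, a1=B+, a1=N.
Count: 24.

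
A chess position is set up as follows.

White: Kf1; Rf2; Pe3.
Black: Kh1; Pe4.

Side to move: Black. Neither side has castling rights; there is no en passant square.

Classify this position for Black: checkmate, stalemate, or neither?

Black to move; black king on h1.
In check: no.
King squares — g1: attacked by Kf1; g2: attacked by Kf1; h2: attacked by Rf2.
Legal moves for Black: none.
Not in check and no legal moves → stalemate.

stalemate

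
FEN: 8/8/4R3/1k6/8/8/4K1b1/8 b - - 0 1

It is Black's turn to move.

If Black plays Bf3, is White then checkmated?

After Bf3: white king on e2; in check: yes, from the black bishop on f3.
White has 7 legal replies: Kxf3, Ke3, Kd3, Kf2, Kd2, Kf1, Ke1.
In check but a legal move exists → not checkmate.

no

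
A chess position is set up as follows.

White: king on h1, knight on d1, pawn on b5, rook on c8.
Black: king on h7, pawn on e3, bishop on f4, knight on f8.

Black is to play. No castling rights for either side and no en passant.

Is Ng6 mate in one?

After Ng6: white king on h1; in check: no.
White is not in check, so this cannot be checkmate.

no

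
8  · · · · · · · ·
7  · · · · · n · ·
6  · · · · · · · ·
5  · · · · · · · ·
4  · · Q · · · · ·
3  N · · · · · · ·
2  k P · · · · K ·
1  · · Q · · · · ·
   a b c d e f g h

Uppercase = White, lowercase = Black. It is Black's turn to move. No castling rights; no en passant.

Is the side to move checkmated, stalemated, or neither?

checkmate

Black to move; black king on a2.
In check: yes, from the white queen on c4.
King squares — a1: attacked by Qc1; b1: attacked by Qc1; b2: attacked by Qc1; a3: attacked by Pb2; b3: attacked by Qc4.
Legal moves for Black: none.
In check with no legal moves → checkmate.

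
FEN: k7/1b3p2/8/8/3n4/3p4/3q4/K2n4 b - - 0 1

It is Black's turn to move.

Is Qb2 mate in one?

After Qb2: white king on a1; in check: yes, from the black queen on b2.
King squares — b1: attacked by Qb2; a2: attacked by Qb2; b2: attacked by Nd1.
White has no legal moves → checkmate.

yes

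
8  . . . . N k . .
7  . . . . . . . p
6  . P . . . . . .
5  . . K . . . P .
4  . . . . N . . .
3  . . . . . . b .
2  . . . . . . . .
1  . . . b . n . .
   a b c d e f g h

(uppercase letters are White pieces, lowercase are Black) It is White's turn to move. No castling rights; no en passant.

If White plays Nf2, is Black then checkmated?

After Nf2: black king on f8; in check: no.
Black is not in check, so this cannot be checkmate.

no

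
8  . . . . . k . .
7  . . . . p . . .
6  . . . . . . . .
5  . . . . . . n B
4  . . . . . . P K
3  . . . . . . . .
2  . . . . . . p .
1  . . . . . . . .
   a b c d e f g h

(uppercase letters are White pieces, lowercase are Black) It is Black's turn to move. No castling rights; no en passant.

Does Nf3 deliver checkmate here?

no

After Nf3: white king on h4; in check: yes, from the black knight on f3.
White has 2 legal replies: Kh3, Kg3.
In check but a legal move exists → not checkmate.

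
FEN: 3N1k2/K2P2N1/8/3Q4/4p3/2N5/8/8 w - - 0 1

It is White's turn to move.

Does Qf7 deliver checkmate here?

After Qf7: black king on f8; in check: yes, from the white queen on f7.
King squares — e7: attacked by Qf7; f7: attacked by Nd8; g7: attacked by Qf7; e8: attacked by Pd7; g8: attacked by Qf7.
Black has no legal moves → checkmate.

yes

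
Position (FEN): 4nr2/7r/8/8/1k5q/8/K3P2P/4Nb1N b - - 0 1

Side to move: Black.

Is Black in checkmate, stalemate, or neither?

Black to move; black king on b4.
In check: no.
Legal moves for Black include: Rfh8, Rg8, Rff7, Rf6, Rf5, Rf4, Rf3, Rf2, Ng7, Nc7, Nf6, Nd6, Rhh8, Rg7, Rhf7, Re7, Rd7, Rc7, ... (list truncated; more exist).
Black has legal moves and is not in check → neither.

neither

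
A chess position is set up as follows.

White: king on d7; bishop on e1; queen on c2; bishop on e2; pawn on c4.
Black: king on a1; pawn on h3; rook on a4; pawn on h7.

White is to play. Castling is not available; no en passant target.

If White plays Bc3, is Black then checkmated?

After Bc3: black king on a1; in check: yes, from the white bishop on c3.
King squares — b1: attacked by Qc2; a2: attacked by Qc2; b2: attacked by Qc2.
Black has no legal moves → checkmate.

yes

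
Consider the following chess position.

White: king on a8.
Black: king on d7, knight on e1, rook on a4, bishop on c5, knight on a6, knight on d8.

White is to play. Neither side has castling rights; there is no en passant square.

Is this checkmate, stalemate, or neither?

stalemate

White to move; white king on a8.
In check: no.
King squares — a7: attacked by Bc5; b7: attacked by Nd8; b8: attacked by Na6.
Legal moves for White: none.
Not in check and no legal moves → stalemate.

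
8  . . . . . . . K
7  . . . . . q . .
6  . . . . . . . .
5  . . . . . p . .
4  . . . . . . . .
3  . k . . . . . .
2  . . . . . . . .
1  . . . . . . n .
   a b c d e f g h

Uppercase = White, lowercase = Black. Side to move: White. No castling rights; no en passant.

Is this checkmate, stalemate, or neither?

stalemate

White to move; white king on h8.
In check: no.
King squares — g7: attacked by Qf7; h7: attacked by Qf7; g8: attacked by Qf7.
Legal moves for White: none.
Not in check and no legal moves → stalemate.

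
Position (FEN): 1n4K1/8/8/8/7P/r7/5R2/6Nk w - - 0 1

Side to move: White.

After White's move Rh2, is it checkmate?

After Rh2: black king on h1; in check: yes, from the white rook on h2.
Black has 2 legal replies: Kxh2, Kxg1.
In check but a legal move exists → not checkmate.

no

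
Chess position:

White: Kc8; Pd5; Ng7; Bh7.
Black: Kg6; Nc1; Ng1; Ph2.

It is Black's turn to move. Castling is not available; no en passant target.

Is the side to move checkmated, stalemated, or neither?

Black to move; black king on g6.
In check: yes, from the white bishop on h7.
Legal moves for Black: Kxh7, Kxg7, Kf7, Kh6, Kf6, Kg5.
Black is in check but has 6 legal moves → neither.

neither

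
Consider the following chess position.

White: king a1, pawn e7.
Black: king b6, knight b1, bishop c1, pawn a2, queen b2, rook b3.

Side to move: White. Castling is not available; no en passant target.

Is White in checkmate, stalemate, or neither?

White to move; white king on a1.
In check: yes, from the black queen on b2.
King squares — b1: attacked by Pa2; a2: attacked by Qb2; b2: attacked by Bc1.
Legal moves for White: none.
In check with no legal moves → checkmate.

checkmate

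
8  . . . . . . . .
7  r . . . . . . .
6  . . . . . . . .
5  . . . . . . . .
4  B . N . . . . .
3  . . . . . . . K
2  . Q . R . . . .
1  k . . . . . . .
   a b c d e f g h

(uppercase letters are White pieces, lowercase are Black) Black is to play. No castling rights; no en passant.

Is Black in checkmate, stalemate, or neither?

checkmate

Black to move; black king on a1.
In check: yes, from the white queen on b2.
King squares — b1: attacked by Qb2; a2: attacked by Qb2; b2: attacked by Rd2.
Legal moves for Black: none.
In check with no legal moves → checkmate.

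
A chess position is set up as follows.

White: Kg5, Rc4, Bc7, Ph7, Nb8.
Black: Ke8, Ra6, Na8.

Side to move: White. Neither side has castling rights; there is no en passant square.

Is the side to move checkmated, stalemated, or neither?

White to move; white king on g5.
In check: no.
Legal moves for White include: Nd7, Nc6, Nxa6, Bd8, Bd6, Bb6, Be5, Ba5, Bf4, Bg3, Bh2, Kh5, Kf5, Kh4, Kg4, Kf4, Rc6, Rc5, ... (list truncated; more exist).
White has legal moves and is not in check → neither.

neither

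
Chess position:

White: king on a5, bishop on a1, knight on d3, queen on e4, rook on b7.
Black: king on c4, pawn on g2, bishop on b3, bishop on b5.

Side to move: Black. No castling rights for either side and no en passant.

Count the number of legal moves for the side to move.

Black to move; king on c4.
In check: yes, from the white queen on e4.
Legal moves: none.
Count: 0.

0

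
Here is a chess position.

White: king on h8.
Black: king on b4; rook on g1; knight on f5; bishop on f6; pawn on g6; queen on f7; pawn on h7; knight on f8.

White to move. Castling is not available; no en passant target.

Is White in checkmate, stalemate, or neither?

White to move; white king on h8.
In check: yes, from the black bishop on f6.
King squares — g7: attacked by Nf5; h7: attacked by Qf7; g8: attacked by Qf7.
Legal moves for White: none.
In check with no legal moves → checkmate.

checkmate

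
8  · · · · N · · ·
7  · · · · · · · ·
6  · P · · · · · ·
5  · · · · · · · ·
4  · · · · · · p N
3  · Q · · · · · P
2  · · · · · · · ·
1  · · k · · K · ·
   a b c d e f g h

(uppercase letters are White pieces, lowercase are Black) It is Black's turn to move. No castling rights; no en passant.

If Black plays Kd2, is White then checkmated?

After Kd2: white king on f1; in check: no.
White is not in check, so this cannot be checkmate.

no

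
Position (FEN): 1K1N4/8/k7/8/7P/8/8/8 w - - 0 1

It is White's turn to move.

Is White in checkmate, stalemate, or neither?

neither

White to move; white king on b8.
In check: no.
Legal moves for White: Nf7, Nb7, Ne6, Nc6, Kc8, Ka8, Kc7, h5.
White has 8 legal moves and is not in check → neither.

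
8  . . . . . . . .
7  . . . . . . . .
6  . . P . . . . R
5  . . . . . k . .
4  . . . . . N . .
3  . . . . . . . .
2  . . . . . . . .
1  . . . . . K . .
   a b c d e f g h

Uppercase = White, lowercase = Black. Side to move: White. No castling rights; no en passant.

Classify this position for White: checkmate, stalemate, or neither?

neither

White to move; white king on f1.
In check: no.
Legal moves for White include: Rh8, Rh7, Rg6, Rf6+, Re6, Rd6, Rh5+, Rh4, Rh3, Rh2, Rh1, Ng6, Ne6, Nh5, Nd5, Nh3, Nd3, Ng2, ... (list truncated; more exist).
White has legal moves and is not in check → neither.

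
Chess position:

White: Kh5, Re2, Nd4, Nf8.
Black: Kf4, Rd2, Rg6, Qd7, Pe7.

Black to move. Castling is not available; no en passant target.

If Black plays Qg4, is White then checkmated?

yes

After Qg4: white king on h5; in check: yes, from the black queen on g4.
King squares — g4: attacked by Kf4; h4: attacked by Qg4; g5: attacked by Kf4; g6: attacked by Qg4; h6: attacked by Rg6.
White has no legal moves → checkmate.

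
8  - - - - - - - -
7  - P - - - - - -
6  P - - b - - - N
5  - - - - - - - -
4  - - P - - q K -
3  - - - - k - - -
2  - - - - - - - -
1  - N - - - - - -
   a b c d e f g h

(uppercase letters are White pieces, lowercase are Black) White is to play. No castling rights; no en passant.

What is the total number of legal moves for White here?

2

White to move; king on g4.
In check: yes, from the black queen on f4.
Legal moves: Kh5, Kh3.
Count: 2.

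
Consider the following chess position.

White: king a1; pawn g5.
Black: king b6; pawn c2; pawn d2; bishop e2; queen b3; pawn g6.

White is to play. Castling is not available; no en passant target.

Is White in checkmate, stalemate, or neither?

White to move; white king on a1.
In check: no.
King squares — b1: attacked by Pc2; a2: attacked by Qb3; b2: attacked by Qb3.
Legal moves for White: none.
Not in check and no legal moves → stalemate.

stalemate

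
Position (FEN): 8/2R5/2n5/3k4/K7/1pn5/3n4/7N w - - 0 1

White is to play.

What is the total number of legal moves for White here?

White to move; king on a4.
In check: yes, from the black knight on c3.
Legal moves: Ka3.
Count: 1.

1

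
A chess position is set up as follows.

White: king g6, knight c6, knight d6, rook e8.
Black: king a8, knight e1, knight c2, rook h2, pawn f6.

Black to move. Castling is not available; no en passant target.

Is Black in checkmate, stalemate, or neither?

checkmate

Black to move; black king on a8.
In check: yes, from the white rook on e8.
King squares — a7: attacked by Nc6; b7: attacked by Nd6; b8: attacked by Nc6.
Legal moves for Black: none.
In check with no legal moves → checkmate.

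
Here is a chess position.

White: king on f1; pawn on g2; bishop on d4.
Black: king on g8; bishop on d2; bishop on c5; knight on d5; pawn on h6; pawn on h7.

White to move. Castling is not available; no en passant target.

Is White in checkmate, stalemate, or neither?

neither

White to move; white king on f1.
In check: no.
Legal moves for White: Bh8, Bg7, Bf6, Be5, Bxc5, Be3, Bc3, Bf2, Bb2, Bg1, Ba1, Kf2, Ke2, Kg1, g3, g4.
White has 16 legal moves and is not in check → neither.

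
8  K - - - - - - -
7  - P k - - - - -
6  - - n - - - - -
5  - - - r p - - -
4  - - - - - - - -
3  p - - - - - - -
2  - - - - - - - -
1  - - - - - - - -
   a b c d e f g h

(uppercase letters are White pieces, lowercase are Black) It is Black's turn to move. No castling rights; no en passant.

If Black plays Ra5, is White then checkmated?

After Ra5: white king on a8; in check: yes, from the black rook on a5.
King squares — a7: attacked by Ra5; b7: own pawn; b8: attacked by Nc6.
White has no legal moves → checkmate.

yes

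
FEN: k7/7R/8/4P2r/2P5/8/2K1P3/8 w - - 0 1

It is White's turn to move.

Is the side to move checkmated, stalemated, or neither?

neither

White to move; white king on c2.
In check: no.
Legal moves for White include: Rh8+, Rg7, Rf7, Re7, Rd7, Rc7, Rb7, Ra7+, Rh6, Rxh5, Kd3, Kc3, Kb3, Kd2, Kb2, Kd1, Kc1, Kb1, ... (list truncated; more exist).
White has legal moves and is not in check → neither.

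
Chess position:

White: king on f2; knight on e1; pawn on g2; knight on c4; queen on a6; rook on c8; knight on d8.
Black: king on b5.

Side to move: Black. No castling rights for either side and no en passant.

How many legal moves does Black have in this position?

Black to move; king on b5.
In check: yes, from the white queen on a6.
Legal moves: Kxa6, Kb4.
Count: 2.

2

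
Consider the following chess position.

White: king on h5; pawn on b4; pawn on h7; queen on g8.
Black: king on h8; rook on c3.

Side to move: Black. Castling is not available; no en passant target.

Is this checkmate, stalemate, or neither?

Black to move; black king on h8.
In check: yes, from the white queen on g8.
King squares — g7: attacked by Qg8; h7: attacked by Qg8; g8: attacked by Ph7.
Legal moves for Black: none.
In check with no legal moves → checkmate.

checkmate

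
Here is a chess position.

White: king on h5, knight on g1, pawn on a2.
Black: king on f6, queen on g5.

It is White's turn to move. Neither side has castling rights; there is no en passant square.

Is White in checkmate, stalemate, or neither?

White to move; white king on h5.
In check: yes, from the black queen on g5.
King squares — g4: attacked by Qg5; h4: attacked by Qg5; g5: attacked by Kf6; g6: attacked by Qg5; h6: attacked by Qg5.
Legal moves for White: none.
In check with no legal moves → checkmate.

checkmate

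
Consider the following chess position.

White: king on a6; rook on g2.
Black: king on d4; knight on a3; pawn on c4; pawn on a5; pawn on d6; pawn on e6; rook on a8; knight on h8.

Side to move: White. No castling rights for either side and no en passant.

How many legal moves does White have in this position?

2

White to move; king on a6.
In check: yes, from the black rook on a8.
Legal moves: Kb7, Kb6.
Count: 2.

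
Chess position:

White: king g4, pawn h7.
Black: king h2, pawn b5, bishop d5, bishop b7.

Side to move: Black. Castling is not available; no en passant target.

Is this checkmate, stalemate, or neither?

Black to move; black king on h2.
In check: no.
Legal moves for Black include: Bc8+, Ba8, Bbc6, Ba6, Bg8, Bf7, Be6+, Bdc6, Be4, Bc4, Bf3+, Bb3, Bg2, Ba2, Bh1, Kg2, Kh1, Kg1, ... (list truncated; more exist).
Black has legal moves and is not in check → neither.

neither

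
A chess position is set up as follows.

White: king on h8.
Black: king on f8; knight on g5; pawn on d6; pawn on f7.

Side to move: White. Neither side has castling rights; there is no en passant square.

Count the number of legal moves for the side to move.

0

White to move; king on h8.
In check: no.
Legal moves: none.
Count: 0.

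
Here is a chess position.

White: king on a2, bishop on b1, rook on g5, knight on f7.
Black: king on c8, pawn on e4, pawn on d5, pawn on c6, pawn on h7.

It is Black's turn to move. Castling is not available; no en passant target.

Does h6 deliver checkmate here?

After h6: white king on a2; in check: no.
White is not in check, so this cannot be checkmate.

no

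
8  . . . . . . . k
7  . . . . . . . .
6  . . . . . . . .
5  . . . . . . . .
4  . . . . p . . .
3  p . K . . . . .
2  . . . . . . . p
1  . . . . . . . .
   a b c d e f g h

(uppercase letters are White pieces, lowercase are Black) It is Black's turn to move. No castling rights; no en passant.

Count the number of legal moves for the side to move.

Black to move; king on h8.
In check: no.
Legal moves: Kg8, Kh7, Kg7, e3, a2, h1=Q, h1=R, h1=B, h1=N.
Count: 9.

9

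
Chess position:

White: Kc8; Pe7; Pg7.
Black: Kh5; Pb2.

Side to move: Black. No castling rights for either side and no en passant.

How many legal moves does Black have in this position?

Black to move; king on h5.
In check: no.
Legal moves: Kh6, Kg6, Kg5, Kh4, Kg4, b1=Q, b1=R, b1=B, b1=N.
Count: 9.

9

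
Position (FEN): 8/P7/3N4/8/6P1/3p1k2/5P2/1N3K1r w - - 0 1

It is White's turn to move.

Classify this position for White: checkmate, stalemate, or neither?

White to move; white king on f1.
In check: yes, from the black rook on h1.
King squares — e1: attacked by Rh1; g1: attacked by Rh1; e2: attacked by Pd3; f2: own pawn; g2: attacked by Kf3.
Legal moves for White: none.
In check with no legal moves → checkmate.

checkmate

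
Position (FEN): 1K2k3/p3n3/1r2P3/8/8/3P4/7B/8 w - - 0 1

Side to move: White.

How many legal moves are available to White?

White to move; king on b8.
In check: yes, from the black rook on b6.
Legal moves: Ka8, Kc7, Kxa7.
Count: 3.

3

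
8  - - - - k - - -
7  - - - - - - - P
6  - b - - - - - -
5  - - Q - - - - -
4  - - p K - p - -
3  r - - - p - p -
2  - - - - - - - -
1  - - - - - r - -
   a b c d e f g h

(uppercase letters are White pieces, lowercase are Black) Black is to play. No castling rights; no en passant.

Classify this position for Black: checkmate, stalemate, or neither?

Black to move; black king on e8.
In check: no.
Legal moves for Black include: Kd8, Kf7, Kd7, Bd8, Bc7, Ba7, Bxc5+, Ba5, Ra8, Ra7, Ra6, Ra5, Ra4, Rd3+, Rc3, Rb3, Ra2, Raa1, ... (list truncated; more exist).
Black has legal moves and is not in check → neither.

neither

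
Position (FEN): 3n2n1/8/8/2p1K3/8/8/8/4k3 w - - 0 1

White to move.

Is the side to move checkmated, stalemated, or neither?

White to move; white king on e5.
In check: no.
Legal moves for White: Kd6, Kf5, Kd5, Kf4, Ke4.
White has 5 legal moves and is not in check → neither.

neither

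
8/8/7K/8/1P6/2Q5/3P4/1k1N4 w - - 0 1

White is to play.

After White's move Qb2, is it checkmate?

After Qb2: black king on b1; in check: yes, from the white queen on b2.
King squares — a1: attacked by Qb2; c1: attacked by Qb2; a2: attacked by Qb2; b2: attacked by Nd1; c2: attacked by Qb2.
Black has no legal moves → checkmate.

yes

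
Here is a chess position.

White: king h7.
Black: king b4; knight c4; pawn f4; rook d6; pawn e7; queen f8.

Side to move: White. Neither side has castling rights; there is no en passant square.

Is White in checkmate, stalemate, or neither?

stalemate

White to move; white king on h7.
In check: no.
King squares — g6: attacked by Rd6; h6: attacked by Rd6; g7: attacked by Qf8; g8: attacked by Qf8; h8: attacked by Qf8.
Legal moves for White: none.
Not in check and no legal moves → stalemate.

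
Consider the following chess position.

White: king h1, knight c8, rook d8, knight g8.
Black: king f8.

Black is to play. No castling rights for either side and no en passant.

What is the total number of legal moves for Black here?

Black to move; king on f8.
In check: yes, from the white rook on d8.
Legal moves: Kg7, Kf7.
Count: 2.

2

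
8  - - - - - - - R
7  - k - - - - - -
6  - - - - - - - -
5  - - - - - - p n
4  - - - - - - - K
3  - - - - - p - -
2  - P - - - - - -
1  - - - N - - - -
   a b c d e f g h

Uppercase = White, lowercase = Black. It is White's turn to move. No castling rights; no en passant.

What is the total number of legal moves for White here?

4

White to move; king on h4.
In check: yes, from the black pawn on g5.
Legal moves: Kxh5, Kxg5, Kg4, Kh3.
Count: 4.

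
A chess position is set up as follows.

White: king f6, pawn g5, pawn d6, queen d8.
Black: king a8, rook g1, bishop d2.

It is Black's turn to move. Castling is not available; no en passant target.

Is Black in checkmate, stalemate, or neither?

Black to move; black king on a8.
In check: yes, from the white queen on d8.
King squares — a7: available; b7: available; b8: attacked by Qd8.
Legal moves for Black: Kb7, Ka7.
Black is in check but has 2 legal moves → neither.

neither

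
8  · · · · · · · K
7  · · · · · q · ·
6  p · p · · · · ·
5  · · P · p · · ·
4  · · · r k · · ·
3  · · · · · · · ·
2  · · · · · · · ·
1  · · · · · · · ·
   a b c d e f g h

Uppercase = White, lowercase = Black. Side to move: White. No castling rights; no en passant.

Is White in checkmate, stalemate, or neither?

stalemate

White to move; white king on h8.
In check: no.
King squares — g7: attacked by Qf7; h7: attacked by Qf7; g8: attacked by Qf7.
Legal moves for White: none.
Not in check and no legal moves → stalemate.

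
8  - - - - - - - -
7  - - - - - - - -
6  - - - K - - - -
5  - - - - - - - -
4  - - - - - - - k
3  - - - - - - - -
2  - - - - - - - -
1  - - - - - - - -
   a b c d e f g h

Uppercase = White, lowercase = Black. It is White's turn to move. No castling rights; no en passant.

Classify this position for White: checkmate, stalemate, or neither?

neither

White to move; white king on d6.
In check: no.
Legal moves for White: Ke7, Kd7, Kc7, Ke6, Kc6, Ke5, Kd5, Kc5.
White has 8 legal moves and is not in check → neither.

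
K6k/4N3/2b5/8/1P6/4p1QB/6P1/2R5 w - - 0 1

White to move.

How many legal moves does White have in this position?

White to move; king on a8.
In check: yes, from the black bishop on c6.
Legal moves: Kb8, Ka7, Nxc6, Rxc6.
Count: 4.

4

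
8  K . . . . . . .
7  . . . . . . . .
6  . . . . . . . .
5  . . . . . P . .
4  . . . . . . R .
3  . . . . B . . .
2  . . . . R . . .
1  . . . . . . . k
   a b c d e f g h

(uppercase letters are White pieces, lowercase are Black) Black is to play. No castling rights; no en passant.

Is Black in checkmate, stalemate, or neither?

Black to move; black king on h1.
In check: no.
King squares — g1: attacked by Be3; g2: attacked by Re2; h2: attacked by Re2.
Legal moves for Black: none.
Not in check and no legal moves → stalemate.

stalemate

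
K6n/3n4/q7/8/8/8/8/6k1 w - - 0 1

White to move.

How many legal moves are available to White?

0

White to move; king on a8.
In check: yes, from the black queen on a6.
Legal moves: none.
Count: 0.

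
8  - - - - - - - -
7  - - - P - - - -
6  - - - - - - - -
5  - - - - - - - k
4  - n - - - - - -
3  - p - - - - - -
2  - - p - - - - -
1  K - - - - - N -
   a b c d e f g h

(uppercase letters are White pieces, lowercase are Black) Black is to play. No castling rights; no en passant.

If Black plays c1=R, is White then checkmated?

After c1=R: white king on a1; in check: yes, from the black rook on c1.
White has 1 legal reply: Kb2.
In check but a legal move exists → not checkmate.

no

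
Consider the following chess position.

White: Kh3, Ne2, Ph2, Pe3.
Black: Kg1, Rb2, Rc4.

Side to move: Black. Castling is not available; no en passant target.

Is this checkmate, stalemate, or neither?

neither

Black to move; black king on g1.
In check: yes, from the white knight on e2.
King squares — f1: available; h1: available; f2: available; g2: attacked by Kh3; h2: attacked by Kh3.
Legal moves for Black: Kf2, Kh1, Kf1, Rxe2.
Black is in check but has 4 legal moves → neither.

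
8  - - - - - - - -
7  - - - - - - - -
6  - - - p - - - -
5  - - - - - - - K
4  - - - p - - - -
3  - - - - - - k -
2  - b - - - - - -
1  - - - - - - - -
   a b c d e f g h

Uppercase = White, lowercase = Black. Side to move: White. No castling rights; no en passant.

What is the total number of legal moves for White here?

White to move; king on h5.
In check: no.
Legal moves: Kh6, Kg6, Kg5.
Count: 3.

3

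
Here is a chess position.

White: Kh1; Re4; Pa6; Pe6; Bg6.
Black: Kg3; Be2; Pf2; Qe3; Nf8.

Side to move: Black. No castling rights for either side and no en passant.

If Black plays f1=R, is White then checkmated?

After f1=R: white king on h1; in check: yes, from the black rook on f1.
King squares — g1: attacked by Rf1; g2: attacked by Kg3; h2: attacked by Kg3.
White has no legal moves → checkmate.

yes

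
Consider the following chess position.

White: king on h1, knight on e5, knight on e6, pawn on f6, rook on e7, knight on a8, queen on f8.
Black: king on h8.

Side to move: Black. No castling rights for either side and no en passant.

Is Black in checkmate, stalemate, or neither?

Black to move; black king on h8.
In check: yes, from the white queen on f8.
King squares — g7: attacked by Ne6; h7: attacked by Re7; g8: attacked by Qf8.
Legal moves for Black: none.
In check with no legal moves → checkmate.

checkmate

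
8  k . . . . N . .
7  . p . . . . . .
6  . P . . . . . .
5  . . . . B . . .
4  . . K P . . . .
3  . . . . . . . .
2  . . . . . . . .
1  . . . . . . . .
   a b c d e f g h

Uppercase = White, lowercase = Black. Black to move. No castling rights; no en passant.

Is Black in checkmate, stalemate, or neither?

stalemate

Black to move; black king on a8.
In check: no.
King squares — a7: attacked by Pb6; b7: own pawn; b8: attacked by Be5.
Legal moves for Black: none.
Not in check and no legal moves → stalemate.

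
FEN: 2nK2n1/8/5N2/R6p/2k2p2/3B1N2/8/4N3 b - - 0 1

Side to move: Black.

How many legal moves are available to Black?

Black to move; king on c4.
In check: yes, from the white bishop on d3.
Legal moves: Kb4, Kc3, Kb3.
Count: 3.

3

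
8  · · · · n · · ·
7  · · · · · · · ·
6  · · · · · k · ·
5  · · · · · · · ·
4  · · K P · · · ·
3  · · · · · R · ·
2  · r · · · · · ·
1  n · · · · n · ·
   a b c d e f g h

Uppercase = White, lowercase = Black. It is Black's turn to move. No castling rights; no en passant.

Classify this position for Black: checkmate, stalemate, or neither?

Black to move; black king on f6.
In check: yes, from the white rook on f3.
Legal moves for Black: Kg7, Ke7, Kg6, Ke6, Kg5.
Black is in check but has 5 legal moves → neither.

neither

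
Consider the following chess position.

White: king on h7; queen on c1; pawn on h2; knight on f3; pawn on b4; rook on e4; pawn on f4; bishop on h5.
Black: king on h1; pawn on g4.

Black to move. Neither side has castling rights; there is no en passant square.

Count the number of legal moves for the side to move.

Black to move; king on h1.
In check: yes, from the white queen on c1.
Legal moves: Kg2.
Count: 1.

1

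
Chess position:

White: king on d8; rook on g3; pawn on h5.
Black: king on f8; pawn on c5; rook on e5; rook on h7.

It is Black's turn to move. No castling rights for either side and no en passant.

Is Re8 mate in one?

After Re8: white king on d8; in check: yes, from the black rook on e8.
King squares — c7: attacked by Rh7; d7: attacked by Rh7; e7: attacked by Rh7; c8: attacked by Re8; e8: attacked by Kf8.
White has no legal moves → checkmate.

yes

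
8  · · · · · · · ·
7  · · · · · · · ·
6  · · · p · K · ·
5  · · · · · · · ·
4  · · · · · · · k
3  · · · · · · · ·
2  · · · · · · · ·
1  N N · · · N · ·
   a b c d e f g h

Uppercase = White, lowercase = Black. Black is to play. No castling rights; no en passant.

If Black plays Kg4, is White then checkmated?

After Kg4: white king on f6; in check: no.
White is not in check, so this cannot be checkmate.

no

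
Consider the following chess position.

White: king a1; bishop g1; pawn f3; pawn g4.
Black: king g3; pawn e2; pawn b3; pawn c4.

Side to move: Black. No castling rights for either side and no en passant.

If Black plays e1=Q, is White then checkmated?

After e1=Q: white king on a1; in check: yes, from the black queen on e1.
White has 1 legal reply: Kb2.
In check but a legal move exists → not checkmate.

no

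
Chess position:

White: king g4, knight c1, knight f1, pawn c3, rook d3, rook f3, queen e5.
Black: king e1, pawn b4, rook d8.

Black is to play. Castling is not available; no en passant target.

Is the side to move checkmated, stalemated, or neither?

checkmate

Black to move; black king on e1.
In check: yes, from the white queen on e5.
King squares — d1: attacked by Rd3; f1: attacked by Rf3; d2: attacked by Nf1; e2: attacked by Nc1; f2: attacked by Rf3.
Legal moves for Black: none.
In check with no legal moves → checkmate.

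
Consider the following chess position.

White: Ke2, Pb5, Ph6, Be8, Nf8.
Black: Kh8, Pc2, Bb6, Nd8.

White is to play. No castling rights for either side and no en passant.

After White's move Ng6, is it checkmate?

no

After Ng6: black king on h8; in check: yes, from the white knight on g6.
Black has 2 legal replies: Kg8, Kh7.
In check but a legal move exists → not checkmate.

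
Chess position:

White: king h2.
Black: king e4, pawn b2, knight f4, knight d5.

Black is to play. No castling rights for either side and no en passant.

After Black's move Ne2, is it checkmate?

no

After Ne2: white king on h2; in check: no.
White is not in check, so this cannot be checkmate.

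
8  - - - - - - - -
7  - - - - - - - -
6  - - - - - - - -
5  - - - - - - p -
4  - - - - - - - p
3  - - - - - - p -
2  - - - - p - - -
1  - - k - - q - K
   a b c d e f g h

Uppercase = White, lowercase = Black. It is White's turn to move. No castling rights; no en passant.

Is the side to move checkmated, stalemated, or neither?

checkmate

White to move; white king on h1.
In check: yes, from the black queen on f1.
King squares — g1: attacked by Qf1; g2: attacked by Qf1; h2: attacked by Pg3.
Legal moves for White: none.
In check with no legal moves → checkmate.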